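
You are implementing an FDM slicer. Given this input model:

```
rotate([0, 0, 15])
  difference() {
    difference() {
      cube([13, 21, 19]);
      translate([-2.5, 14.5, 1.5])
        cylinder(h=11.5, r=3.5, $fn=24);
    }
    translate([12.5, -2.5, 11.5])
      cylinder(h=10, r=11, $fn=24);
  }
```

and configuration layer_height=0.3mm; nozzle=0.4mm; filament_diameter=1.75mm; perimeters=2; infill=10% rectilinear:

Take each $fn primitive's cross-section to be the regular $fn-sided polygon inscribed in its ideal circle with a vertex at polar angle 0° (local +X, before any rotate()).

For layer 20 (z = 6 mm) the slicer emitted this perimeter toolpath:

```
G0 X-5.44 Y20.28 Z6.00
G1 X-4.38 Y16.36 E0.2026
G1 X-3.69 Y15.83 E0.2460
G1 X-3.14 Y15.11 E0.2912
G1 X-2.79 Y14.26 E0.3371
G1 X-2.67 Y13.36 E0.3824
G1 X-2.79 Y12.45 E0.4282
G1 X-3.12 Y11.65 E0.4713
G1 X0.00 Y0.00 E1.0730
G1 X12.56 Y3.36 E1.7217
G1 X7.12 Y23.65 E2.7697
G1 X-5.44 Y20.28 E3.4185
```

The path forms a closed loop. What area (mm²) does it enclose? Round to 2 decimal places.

269.77 mm²

Apply the shoelace formula to the sequence of (X, Y) vertices; enclosed area = 269.77 mm².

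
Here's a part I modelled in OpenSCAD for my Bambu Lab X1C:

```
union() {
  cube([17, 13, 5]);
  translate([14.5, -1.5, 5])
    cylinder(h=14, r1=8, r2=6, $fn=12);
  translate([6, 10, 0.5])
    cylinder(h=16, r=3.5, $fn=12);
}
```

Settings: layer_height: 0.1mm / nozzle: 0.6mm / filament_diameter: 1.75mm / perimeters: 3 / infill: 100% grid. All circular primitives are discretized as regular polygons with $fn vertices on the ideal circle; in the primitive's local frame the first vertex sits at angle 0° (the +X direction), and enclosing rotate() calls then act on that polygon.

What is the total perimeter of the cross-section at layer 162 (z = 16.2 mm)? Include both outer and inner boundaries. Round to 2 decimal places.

At z = 16.2 mm: the cube does not reach this height (z outside [0, 5]); the cone at (14.5, -1.5) contributes a regular 12-gon of circumradius 6.400 (interpolated between r1=8 and r2=6 at t=0.800) (perimeter = 2·12·6.400·sin(180°/12) = 39.75 mm); the r=3.5 cylinder at (6, 10) contributes a regular 12-gon of circumradius 3.5 (perimeter = 2·12·3.500·sin(180°/12) = 21.74 mm); Taking the union: the 2 present regions are separate (no shared area or edge), so areas and boundary lengths simply add and each stays a separate island — boundary = 61.50 mm. Overall, the cross-section has 2 separate islands. Total boundary length (outer) = 61.50 mm.

61.50 mm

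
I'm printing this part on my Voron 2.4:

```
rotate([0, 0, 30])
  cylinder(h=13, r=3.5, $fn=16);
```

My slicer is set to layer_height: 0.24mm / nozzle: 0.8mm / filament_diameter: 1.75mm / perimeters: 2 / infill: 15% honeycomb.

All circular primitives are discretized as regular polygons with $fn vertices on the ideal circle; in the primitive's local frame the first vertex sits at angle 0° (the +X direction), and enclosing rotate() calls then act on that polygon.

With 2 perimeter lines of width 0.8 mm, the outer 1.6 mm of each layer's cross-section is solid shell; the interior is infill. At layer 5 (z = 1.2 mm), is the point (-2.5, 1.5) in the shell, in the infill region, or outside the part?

shell

At z = 1.2 mm: the cylinder: section is a regular 16-gon, circumradius r=3.5; (whole slice rotated 30° about Z — lengths, areas and connectivity unchanged). Overall, the cross-section is a single solid region. Undo the 30° rotation: the query point maps to (-1.415, 2.549) in the un-rotated model frame. The nearest boundary edge runs (-1.34, 3.23)→(-2.47, 2.47); distance from the point to it = 0.53 mm. The point is inside the cross-section, 0.53 mm from the nearest boundary — within the 1.6 mm shell band (2 × 0.8).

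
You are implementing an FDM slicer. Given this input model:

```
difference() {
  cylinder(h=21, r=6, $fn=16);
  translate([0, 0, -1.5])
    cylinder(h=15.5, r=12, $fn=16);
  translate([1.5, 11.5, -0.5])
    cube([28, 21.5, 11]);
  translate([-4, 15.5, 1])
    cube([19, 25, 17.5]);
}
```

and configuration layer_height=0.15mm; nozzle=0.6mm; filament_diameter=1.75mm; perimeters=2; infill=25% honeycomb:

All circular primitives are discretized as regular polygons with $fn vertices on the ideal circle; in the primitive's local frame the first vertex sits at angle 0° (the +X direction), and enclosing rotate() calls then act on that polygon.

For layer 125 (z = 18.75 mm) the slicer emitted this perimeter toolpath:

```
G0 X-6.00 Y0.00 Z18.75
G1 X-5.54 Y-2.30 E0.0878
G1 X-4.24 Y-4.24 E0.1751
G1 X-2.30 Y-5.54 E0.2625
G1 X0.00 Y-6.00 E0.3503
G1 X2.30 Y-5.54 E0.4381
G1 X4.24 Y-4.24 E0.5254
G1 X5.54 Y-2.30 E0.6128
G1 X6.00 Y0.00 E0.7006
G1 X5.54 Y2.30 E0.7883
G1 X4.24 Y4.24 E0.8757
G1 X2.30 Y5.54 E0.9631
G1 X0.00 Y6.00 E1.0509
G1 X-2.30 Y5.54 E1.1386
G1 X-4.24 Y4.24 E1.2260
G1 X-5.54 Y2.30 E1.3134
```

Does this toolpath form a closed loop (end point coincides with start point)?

Start point (G0): (-6.00, 0.00). End point (last G1): the path does not return to the start — open.

no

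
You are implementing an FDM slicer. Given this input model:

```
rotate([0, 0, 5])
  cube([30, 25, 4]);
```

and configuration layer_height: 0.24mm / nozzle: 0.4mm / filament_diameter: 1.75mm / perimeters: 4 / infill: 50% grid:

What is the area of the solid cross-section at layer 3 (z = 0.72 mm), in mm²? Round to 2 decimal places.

At z = 0.72 mm: the cube (footprint 30×25) is included at this height (area 750.00 mm²); (rotated 5° about Z; rotation is an isometry so areas/perimeters/island counts are preserved). Overall, the cross-section is a single solid region. Net area = 750.00 mm².

750.00 mm²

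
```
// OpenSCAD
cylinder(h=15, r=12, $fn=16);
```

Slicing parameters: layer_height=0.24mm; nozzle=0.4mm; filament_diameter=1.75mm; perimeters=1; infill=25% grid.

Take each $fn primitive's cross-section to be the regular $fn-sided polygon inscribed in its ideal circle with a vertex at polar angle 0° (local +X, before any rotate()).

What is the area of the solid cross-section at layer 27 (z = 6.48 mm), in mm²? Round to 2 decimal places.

At z = 6.48 mm: the cylinder: section is a regular 16-gon, circumradius r=12 (area = (16/2)·12.000²·sin(360°/16) = 440.85 mm²). Overall, the cross-section is a single solid region. Net area = 440.85 mm².

440.85 mm²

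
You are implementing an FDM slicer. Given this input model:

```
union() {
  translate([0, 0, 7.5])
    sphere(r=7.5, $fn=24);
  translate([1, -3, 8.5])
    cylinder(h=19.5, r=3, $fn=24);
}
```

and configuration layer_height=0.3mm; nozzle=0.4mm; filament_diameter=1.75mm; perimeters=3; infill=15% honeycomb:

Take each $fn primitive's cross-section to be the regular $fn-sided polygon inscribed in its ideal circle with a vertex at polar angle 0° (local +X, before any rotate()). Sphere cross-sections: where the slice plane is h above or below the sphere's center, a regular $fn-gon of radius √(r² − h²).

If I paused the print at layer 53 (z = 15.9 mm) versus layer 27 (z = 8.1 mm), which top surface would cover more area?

layer 27 (z = 8.1 mm)

Layer 53 (z = 15.9): the sphere is not intersected at this z (|z−center|=8.400 > r=7.5); the r=3 cylinder at (1, -3) gives a regular 24-gon of circumradius 3 (constant along its height) (area = (24/2)·3.000²·sin(360°/24) = 27.95 mm²); Taking the union: only the r=3 cylinder at (1, -3) is present, so the union is just that shape — area = 27.95 mm². So its area = 27.95 mm². Layer 27 (z = 8.1): the r=7.5 sphere slices to a regular 24-gon of circumradius 7.476 (√(r²−h²) with h=0.6 from center) (area = (24/2)·7.476²·sin(360°/24) = 173.58 mm²); the cylinder at (1, -3) is not intersected at this z (z outside [8.5, 28]); Merging all regions: only the r=7.5 sphere is present, so the union is just that shape — area = 173.58 mm². So its area = 173.58 mm². Layer 27 is larger (173.58 vs 27.95 mm²).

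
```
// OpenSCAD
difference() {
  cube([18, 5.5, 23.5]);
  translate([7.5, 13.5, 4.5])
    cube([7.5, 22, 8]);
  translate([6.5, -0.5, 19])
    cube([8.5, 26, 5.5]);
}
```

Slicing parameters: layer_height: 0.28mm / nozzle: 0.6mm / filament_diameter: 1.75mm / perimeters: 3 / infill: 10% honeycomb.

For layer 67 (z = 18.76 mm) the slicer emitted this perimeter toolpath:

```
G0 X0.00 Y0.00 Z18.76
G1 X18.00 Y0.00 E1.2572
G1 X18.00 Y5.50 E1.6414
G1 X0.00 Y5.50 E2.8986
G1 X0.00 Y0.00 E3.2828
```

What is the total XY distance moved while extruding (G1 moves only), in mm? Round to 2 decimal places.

47.00 mm

Sum the Euclidean lengths of each G1 segment: total = 47.00 mm.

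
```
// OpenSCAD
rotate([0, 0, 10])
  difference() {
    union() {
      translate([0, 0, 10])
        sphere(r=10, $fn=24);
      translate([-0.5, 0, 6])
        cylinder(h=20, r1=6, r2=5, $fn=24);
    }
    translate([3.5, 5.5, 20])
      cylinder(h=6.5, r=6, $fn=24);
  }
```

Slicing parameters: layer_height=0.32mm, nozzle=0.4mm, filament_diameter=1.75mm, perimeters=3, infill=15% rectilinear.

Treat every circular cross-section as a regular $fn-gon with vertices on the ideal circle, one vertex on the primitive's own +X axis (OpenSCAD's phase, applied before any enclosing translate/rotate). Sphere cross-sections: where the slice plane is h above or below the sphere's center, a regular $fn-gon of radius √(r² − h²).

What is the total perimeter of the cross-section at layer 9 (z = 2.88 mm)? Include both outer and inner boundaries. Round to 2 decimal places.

43.99 mm

At z = 2.88 mm: the r=10 sphere slices to a regular 24-gon of circumradius 7.022 (√(r²−h²) with h=7.12 from center) (perimeter = 2·24·7.022·sin(180°/24) = 43.99 mm); the cone at (-0.5, 0) is absent (z outside [6, 26]); Taking the union: only the r=10 sphere is present, so the union is just that shape — boundary = 43.99 mm; the cylinder at (3.5, 5.5) is absent (z outside [20, 26.5]); After the difference (first − rest): none of the subtracted shapes is present at this height, so that combined region is unchanged — boundary = 43.99 mm; (rotated 10° about Z; rotation is an isometry so areas/perimeters/island counts are preserved). Overall, the cross-section is a single solid region. Total boundary length (outer) = 43.99 mm.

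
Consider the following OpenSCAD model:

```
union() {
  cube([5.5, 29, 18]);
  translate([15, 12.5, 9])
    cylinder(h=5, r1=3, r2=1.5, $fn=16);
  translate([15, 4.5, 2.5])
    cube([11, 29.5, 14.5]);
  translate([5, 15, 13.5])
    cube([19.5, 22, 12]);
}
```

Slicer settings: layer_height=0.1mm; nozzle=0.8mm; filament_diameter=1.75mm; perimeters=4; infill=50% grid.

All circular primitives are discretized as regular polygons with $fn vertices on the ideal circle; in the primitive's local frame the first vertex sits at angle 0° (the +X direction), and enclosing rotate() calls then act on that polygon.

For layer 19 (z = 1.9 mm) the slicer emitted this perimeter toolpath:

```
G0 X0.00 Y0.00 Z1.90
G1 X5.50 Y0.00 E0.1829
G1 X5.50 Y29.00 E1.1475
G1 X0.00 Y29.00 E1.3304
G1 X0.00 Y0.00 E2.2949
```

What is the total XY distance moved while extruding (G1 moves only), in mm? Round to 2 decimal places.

Sum the Euclidean lengths of each G1 segment: total = 69.00 mm.

69.00 mm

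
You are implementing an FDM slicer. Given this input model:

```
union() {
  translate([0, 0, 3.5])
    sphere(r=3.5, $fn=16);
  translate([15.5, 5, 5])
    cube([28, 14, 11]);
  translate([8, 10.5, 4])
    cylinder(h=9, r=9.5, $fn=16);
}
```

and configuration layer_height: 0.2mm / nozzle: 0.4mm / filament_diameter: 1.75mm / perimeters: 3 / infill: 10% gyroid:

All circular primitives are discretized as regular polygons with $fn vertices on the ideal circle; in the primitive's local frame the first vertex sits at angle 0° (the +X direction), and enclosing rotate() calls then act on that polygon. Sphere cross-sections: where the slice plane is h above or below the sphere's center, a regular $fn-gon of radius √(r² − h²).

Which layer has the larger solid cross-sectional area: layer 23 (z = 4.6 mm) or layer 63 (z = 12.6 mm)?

Layer 23 (z = 4.6): the sphere: section is a regular 16-gon, circumradius = √(r²−h²) = √(3.5²−1.1²) = 3.323 (area = (16/2)·3.323²·sin(360°/16) = 33.80 mm²); the cube at (15.5, 5) is not intersected at this z (z outside [5, 16]); the cylinder at (8, 10.5): section is a regular 16-gon, circumradius r=9.5 (area = (16/2)·9.500²·sin(360°/16) = 276.30 mm²); Taking the union: the 2 present regions are separate (no shared area or edge), so areas and boundary lengths simply add and each stays a separate island — area = 310.10 mm². So its area = 310.10 mm². Layer 63 (z = 12.6): the sphere is not intersected at this z (|z−center|=9.100 > r=3.5); the cube at (15.5, 5) is present — its section is the full 28×14 rectangle (area 392.00 mm²); the r=9.5 cylinder at (8, 10.5) contributes a regular 16-gon of circumradius 9.5 (area = (16/2)·9.500²·sin(360°/16) = 276.30 mm²); Combining (union): the regions partially overlap — summed areas 668.30 mm² minus the doubly-counted overlap 14.35 mm² gives 653.95 mm² — area = 653.95 mm². So its area = 653.95 mm². Layer 63 is larger (653.95 vs 310.10 mm²).

layer 63 (z = 12.6 mm)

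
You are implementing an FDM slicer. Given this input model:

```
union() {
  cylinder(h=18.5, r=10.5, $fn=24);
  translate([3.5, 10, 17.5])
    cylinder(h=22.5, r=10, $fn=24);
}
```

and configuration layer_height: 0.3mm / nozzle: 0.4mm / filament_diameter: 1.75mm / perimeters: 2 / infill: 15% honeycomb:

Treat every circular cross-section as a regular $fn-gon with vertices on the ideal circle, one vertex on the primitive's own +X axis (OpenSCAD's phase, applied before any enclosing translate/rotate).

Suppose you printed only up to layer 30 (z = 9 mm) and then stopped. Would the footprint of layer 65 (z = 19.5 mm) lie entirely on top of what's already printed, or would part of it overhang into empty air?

part overhangs

Compare the two slices. At z = 9: the r=10.5 cylinder gives a regular 24-gon of circumradius 10.5 (constant along its height) (area = (24/2)·10.500²·sin(360°/24) = 342.42 mm²); the cylinder at (3.5, 10) is not intersected at this z (z outside [17.5, 40]); Combining (union): only the r=10.5 cylinder is present, so the union is just that shape — area = 342.42 mm². At z = 19.5: the cylinder is absent (z outside [0, 18.5]); the r=10 cylinder at (3.5, 10) contributes a regular 24-gon of circumradius 10 (area = (24/2)·10.000²·sin(360°/24) = 310.58 mm²); Merging all regions: only the r=10 cylinder at (3.5, 10) is present, so the union is just that shape — area = 310.58 mm². Checking containment: at z = 19.5 the cross-section extends beyond the z = 9 cross-section by about 190.14 mm².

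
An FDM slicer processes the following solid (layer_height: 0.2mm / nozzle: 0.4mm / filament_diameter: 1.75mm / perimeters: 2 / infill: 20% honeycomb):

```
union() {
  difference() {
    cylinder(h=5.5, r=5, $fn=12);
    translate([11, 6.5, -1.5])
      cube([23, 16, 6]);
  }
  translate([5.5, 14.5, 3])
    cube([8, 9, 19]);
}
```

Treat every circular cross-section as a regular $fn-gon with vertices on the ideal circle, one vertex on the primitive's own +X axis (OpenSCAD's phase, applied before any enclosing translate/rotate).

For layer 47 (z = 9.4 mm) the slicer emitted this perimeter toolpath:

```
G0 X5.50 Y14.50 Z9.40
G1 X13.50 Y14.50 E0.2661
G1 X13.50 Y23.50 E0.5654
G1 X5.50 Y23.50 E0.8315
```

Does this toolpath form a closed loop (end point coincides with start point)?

no

Start point (G0): (5.50, 14.50). End point (last G1): the path does not return to the start — open.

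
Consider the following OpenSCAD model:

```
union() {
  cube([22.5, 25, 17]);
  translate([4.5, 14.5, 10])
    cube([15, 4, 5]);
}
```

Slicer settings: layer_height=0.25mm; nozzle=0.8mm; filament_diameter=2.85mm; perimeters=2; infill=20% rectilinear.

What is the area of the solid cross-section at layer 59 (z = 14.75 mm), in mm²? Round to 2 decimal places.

562.50 mm²

At z = 14.75 mm: the cube is present — its section is the full 22.5×25 rectangle (area 562.50 mm²); the cube at (4.5, 14.5) (footprint 15×4) is included at this height (area 60.00 mm²); Merging all regions: the 15×4 cube at (4.5, 14.5) lies entirely inside the 22.5×25 cube, so the union is just the 22.5×25 cube — area = 562.50 mm². Overall, the cross-section is a single solid region. Net area = 562.50 mm².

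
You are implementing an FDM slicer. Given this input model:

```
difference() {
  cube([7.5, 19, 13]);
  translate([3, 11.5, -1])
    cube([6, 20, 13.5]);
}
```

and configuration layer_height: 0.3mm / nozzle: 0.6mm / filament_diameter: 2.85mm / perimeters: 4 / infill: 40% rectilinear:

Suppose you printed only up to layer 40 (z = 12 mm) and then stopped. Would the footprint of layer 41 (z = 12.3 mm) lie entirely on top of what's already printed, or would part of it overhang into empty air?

entirely on top

Compare the two slices. At z = 12: the cube is present — its section is the full 7.5×19 rectangle (area 142.50 mm²); the 6×20 cube at (3, 11.5) contributes its full rectangle (area 120.00 mm²); Subtracting the remaining from the first: starting from the 7.5×19 cube (142.50 mm²), the 6×20 cube at (3, 11.5) partially overlaps it — only the 33.75 mm² overlap (of its 120.00 mm²) is removed, clipping the outline — area = 108.75 mm². At z = 12.3: the 7.5×19 cube contributes its full rectangle (area 142.50 mm²); the cube at (3, 11.5) (footprint 6×20) is included at this height (area 120.00 mm²); After the difference (first − rest): starting from the 7.5×19 cube (142.50 mm²), the 6×20 cube at (3, 11.5) partially overlaps it — only the 33.75 mm² overlap (of its 120.00 mm²) is removed, clipping the outline — area = 108.75 mm². Checking containment: the cross-section at z = 12.3 is a subset of the cross-section at z = 12.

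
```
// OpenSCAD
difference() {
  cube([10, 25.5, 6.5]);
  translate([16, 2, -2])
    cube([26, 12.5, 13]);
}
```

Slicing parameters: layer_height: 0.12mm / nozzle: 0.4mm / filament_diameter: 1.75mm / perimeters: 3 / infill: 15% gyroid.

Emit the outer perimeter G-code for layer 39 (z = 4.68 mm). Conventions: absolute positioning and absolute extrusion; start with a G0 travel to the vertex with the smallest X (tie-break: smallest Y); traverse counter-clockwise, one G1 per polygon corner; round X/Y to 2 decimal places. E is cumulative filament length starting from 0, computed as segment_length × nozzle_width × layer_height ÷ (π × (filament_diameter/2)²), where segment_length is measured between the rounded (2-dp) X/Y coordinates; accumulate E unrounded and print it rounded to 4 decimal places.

G0 X0.00 Y0.00 Z4.68
G1 X10.00 Y0.00 E0.1996
G1 X10.00 Y25.50 E0.7084
G1 X0.00 Y25.50 E0.9080
G1 X0.00 Y0.00 E1.4169

At z = 4.68 mm: the cube is present — its section is the full 10×25.5 rectangle; the cube at (16, 2) (footprint 26×12.5) is included at this height; Taking the first minus the rest: starting from the 10×25.5 cube, the 26×12.5 cube at (16, 2) misses the remaining region (no effect) — 1 connected region. The outline is a single polygon with 4 vertices. Extrusion per mm of travel: 0.4 × 0.12 / (π × 0.875²) = 0.019956. Accumulating E over each segment gives final E = 1.4169.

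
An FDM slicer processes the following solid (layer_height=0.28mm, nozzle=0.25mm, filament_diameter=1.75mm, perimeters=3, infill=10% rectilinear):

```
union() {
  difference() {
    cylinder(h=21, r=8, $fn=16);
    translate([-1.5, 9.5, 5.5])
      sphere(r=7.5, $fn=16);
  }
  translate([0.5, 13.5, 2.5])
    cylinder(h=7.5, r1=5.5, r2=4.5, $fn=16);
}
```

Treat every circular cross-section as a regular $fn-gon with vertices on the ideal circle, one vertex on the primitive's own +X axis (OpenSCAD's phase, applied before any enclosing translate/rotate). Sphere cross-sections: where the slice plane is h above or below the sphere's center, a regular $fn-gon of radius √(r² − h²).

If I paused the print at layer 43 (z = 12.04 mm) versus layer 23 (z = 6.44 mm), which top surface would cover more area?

Layer 43 (z = 12.04): the cylinder: section is a regular 16-gon, circumradius r=8 (area = (16/2)·8.000²·sin(360°/16) = 195.93 mm²); the r=7.5 sphere at (-1.5, 9.5) slices to a regular 16-gon of circumradius 3.671 (√(r²−h²) with h=6.54 from center) (area = (16/2)·3.671²·sin(360°/16) = 41.26 mm²); Subtracting the remaining from the first: starting from the r=8 cylinder (195.93 mm²), the r=7.5 sphere at (-1.5, 9.5) partially overlaps it — only the 7.47 mm² overlap (of its 41.26 mm²) is removed, clipping the outline — area = 188.46 mm²; the cone at (0.5, 13.5) is not intersected at this z (z outside [2.5, 10]); Combining (union): only the result so far is present, so the union is just that shape — area = 188.46 mm². So its area = 188.46 mm². Layer 23 (z = 6.44): the r=8 cylinder gives a regular 16-gon of circumradius 8 (constant along its height) (area = (16/2)·8.000²·sin(360°/16) = 195.93 mm²); the r=7.5 sphere at (-1.5, 9.5) slices to a regular 16-gon of circumradius 7.441 (√(r²−h²) with h=0.94 from center) (area = (16/2)·7.441²·sin(360°/16) = 169.50 mm²); After the difference (first − rest): starting from the r=8 cylinder (195.93 mm²), the r=7.5 sphere at (-1.5, 9.5) partially overlaps it — only the 46.17 mm² overlap (of its 169.50 mm²) is removed, clipping the outline — area = 149.77 mm²; the cone at (0.5, 13.5) (r1=5.5→r2=4.5) has section circumradius 4.975 here — a regular 16-gon (area = (16/2)·4.975²·sin(360°/16) = 75.76 mm²); Taking the union: the 2 present regions are separate (no shared area or edge), so areas and boundary lengths simply add and each stays a separate island — area = 225.53 mm². So its area = 225.53 mm². Layer 23 is larger (225.53 vs 188.46 mm²).

layer 23 (z = 6.44 mm)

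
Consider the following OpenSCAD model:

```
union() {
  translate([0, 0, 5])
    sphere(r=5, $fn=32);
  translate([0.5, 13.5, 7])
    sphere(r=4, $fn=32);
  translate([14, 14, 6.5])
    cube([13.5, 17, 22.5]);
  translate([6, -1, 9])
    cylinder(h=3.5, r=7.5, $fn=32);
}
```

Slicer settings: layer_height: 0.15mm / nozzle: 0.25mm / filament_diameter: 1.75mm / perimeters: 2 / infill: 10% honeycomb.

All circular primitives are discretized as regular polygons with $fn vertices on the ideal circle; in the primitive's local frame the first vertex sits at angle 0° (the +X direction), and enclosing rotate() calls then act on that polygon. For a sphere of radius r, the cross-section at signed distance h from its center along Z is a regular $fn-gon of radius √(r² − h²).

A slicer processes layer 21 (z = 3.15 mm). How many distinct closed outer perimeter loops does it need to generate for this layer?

2

At z = 3.15 mm: the r=5 sphere contributes a regular 32-gon of circumradius √(5²−1.85²) = 4.645; the r=4 sphere at (0.5, 13.5) slices to a regular 32-gon of circumradius 1.085 (√(r²−h²) with h=3.85 from center); the cube at (14, 14) does not reach this height (z outside [6.5, 29]); the cylinder at (6, -1) does not reach this height (z outside [9, 12.5]); Merging all regions: the 2 present regions are separate (no shared area or edge), so areas and boundary lengths simply add and each stays a separate island — 2 connected regions. The result has 2 disconnected regions.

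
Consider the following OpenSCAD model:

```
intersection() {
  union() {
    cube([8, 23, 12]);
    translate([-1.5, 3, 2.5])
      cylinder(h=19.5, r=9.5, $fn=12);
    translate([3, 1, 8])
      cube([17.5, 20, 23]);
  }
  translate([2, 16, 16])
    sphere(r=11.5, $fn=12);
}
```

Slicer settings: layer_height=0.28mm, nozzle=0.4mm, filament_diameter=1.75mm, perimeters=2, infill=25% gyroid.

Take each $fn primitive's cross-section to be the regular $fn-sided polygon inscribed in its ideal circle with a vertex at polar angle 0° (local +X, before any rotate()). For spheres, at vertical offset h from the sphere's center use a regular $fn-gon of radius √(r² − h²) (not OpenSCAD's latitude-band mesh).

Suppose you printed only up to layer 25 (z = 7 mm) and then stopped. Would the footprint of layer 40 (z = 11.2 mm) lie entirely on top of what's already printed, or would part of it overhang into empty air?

Compare the two slices. At z = 7: the 8×23 cube contributes its full rectangle (area 184.00 mm²); the cylinder at (-1.5, 3): section is a regular 12-gon, circumradius r=9.5 (area = (12/2)·9.500²·sin(360°/12) = 270.75 mm²); the cube at (3, 1) does not reach this height (z outside [8, 31]); Taking the union: the regions partially overlap — summed areas 454.75 mm² minus the doubly-counted overlap 76.53 mm² gives 378.22 mm² — area = 378.22 mm²; the r=11.5 sphere at (2, 16) slices to a regular 12-gon of circumradius 7.159 (√(r²−h²) with h=9 from center) (area = (12/2)·7.159²·sin(360°/12) = 153.75 mm²); After intersecting: the r=11.5 sphere at (2, 16) partially overlaps that combined region; clipping to the common part keeps 106.57 mm² — area = 106.57 mm². At z = 11.2: the cube is present — its section is the full 8×23 rectangle (area 184.00 mm²); the r=9.5 cylinder at (-1.5, 3) contributes a regular 12-gon of circumradius 9.5 (area = (12/2)·9.500²·sin(360°/12) = 270.75 mm²); the 17.5×20 cube at (3, 1) contributes its full rectangle (area 350.00 mm²); Combining (union): the regions partially overlap — summed areas 804.75 mm² minus the doubly-counted overlap 176.53 mm² gives 628.22 mm² — area = 628.22 mm²; the r=11.5 sphere at (2, 16) contributes a regular 12-gon of circumradius √(11.5²−4.8²) = 10.450 (area = (12/2)·10.450²·sin(360°/12) = 327.63 mm²); Taking the intersection: the r=11.5 sphere at (2, 16) partially overlaps that combined region; clipping to the common part keeps 205.75 mm² — area = 205.75 mm². Checking containment: at z = 11.2 the cross-section extends beyond the z = 7 cross-section by about 99.18 mm².

part overhangs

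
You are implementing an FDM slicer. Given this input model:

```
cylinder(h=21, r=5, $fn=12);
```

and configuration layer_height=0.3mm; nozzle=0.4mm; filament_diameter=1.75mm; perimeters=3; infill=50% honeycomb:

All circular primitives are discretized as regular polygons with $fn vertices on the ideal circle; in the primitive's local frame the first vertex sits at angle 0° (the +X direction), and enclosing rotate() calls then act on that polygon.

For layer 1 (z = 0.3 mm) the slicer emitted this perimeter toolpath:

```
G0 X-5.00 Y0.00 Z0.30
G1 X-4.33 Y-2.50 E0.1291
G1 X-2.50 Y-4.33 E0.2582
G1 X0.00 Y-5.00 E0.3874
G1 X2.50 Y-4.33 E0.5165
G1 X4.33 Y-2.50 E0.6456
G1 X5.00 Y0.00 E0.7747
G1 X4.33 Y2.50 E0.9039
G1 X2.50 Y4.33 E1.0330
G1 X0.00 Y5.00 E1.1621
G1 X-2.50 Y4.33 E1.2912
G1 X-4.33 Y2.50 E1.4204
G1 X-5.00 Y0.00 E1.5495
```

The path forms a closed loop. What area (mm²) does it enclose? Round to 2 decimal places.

75.00 mm²

Apply the shoelace formula to the sequence of (X, Y) vertices; enclosed area = 75.00 mm².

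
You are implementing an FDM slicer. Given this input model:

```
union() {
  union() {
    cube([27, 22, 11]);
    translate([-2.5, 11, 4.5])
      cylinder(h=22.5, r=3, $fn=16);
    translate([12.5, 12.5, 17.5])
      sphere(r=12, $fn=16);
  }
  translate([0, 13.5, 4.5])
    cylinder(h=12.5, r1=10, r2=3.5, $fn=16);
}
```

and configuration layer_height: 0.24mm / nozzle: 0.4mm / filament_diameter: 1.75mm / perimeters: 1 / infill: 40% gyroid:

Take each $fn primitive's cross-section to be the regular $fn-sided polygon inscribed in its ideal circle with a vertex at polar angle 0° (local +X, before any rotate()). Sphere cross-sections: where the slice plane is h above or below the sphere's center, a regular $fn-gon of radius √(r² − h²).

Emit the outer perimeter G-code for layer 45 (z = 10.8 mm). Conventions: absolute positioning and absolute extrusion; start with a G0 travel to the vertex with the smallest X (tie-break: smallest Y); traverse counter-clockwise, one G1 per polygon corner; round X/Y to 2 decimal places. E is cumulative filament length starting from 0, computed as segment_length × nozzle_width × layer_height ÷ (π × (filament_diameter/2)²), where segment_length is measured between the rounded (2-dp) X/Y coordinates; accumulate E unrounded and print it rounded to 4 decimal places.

At z = 10.8 mm: the cube (footprint 27×22) is included at this height; the cylinder at (-2.5, 11): section is a regular 16-gon, circumradius r=3; the sphere at (12.5, 12.5): section is a regular 16-gon, circumradius = √(r²−h²) = √(12²−6.7²) = 9.955; Combining (union): the regions partially overlap (shared area 303.38 mm²), so overlapping operands fuse into one piece — 1 connected region; the cone at (0, 13.5) (r1=10→r2=3.5) has section circumradius 6.724 here — a regular 16-gon; Merging all regions: the regions partially overlap (shared area 95.76 mm²), so overlapping operands fuse into one piece — 1 connected region. The outline is a single polygon with 16 vertices. Extrusion per mm of travel: 0.4 × 0.24 / (π × 0.875²) = 0.039912. Accumulating E over each segment gives final E = 4.2158.

G0 X-6.72 Y13.50 Z10.80
G1 X-6.21 Y10.93 E0.1046
G1 X-4.75 Y8.75 E0.2093
G1 X-2.57 Y7.29 E0.3140
G1 X0.00 Y6.78 E0.4186
G1 X0.00 Y0.00 E0.6892
G1 X27.00 Y0.00 E1.7668
G1 X27.00 Y22.00 E2.6449
G1 X14.79 Y22.00 E3.1322
G1 X12.50 Y22.46 E3.2254
G1 X10.21 Y22.00 E3.3187
G1 X0.00 Y22.00 E3.7262
G1 X0.00 Y20.22 E3.7972
G1 X-2.57 Y19.71 E3.9018
G1 X-4.75 Y18.25 E4.0065
G1 X-6.21 Y16.07 E4.1112
G1 X-6.72 Y13.50 E4.2158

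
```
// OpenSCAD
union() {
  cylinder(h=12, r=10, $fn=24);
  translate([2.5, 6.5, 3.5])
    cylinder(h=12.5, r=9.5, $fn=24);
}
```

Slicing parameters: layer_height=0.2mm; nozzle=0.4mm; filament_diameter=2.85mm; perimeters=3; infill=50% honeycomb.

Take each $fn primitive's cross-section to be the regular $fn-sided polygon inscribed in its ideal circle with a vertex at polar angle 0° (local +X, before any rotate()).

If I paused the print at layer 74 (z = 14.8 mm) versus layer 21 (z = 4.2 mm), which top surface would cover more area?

Layer 74 (z = 14.8): the cylinder is absent (z outside [0, 12]); the r=9.5 cylinder at (2.5, 6.5) contributes a regular 24-gon of circumradius 9.5 (area = (24/2)·9.500²·sin(360°/24) = 280.30 mm²); Taking the union: only the r=9.5 cylinder at (2.5, 6.5) is present, so the union is just that shape — area = 280.30 mm². So its area = 280.30 mm². Layer 21 (z = 4.2): the r=10 cylinder contributes a regular 24-gon of circumradius 10 (area = (24/2)·10.000²·sin(360°/24) = 310.58 mm²); the cylinder at (2.5, 6.5): section is a regular 24-gon, circumradius r=9.5 (area = (24/2)·9.500²·sin(360°/24) = 280.30 mm²); Taking the union: the regions partially overlap — summed areas 590.88 mm² minus the doubly-counted overlap 163.00 mm² gives 427.88 mm² — area = 427.88 mm². So its area = 427.88 mm². Layer 21 is larger (427.88 vs 280.30 mm²).

layer 21 (z = 4.2 mm)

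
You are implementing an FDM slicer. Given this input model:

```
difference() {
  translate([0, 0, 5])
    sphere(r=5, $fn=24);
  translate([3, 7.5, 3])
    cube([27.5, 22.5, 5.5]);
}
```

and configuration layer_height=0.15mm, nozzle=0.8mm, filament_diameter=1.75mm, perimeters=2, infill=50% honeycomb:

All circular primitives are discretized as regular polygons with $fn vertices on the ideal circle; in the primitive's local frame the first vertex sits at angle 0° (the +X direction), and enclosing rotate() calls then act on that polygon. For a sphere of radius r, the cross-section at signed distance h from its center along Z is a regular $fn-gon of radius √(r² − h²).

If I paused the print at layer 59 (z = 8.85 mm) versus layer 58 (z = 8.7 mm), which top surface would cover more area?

layer 58 (z = 8.7 mm)

Layer 59 (z = 8.85): the r=5 sphere slices to a regular 24-gon of circumradius 3.190 (√(r²−h²) with h=3.85 from center) (area = (24/2)·3.190²·sin(360°/24) = 31.61 mm²); the cube at (3, 7.5) is absent (z outside [3, 8.5]); Taking the first minus the rest: none of the subtracted shapes is present at this height, so the r=5 sphere is unchanged — area = 31.61 mm². So its area = 31.61 mm². Layer 58 (z = 8.7): the r=5 sphere contributes a regular 24-gon of circumradius √(5²−3.7²) = 3.363 (area = (24/2)·3.363²·sin(360°/24) = 35.13 mm²); the cube at (3, 7.5) is not intersected at this z (z outside [3, 8.5]); Subtracting the remaining from the first: none of the subtracted shapes is present at this height, so the r=5 sphere is unchanged — area = 35.13 mm². So its area = 35.13 mm². Layer 58 is larger (35.13 vs 31.61 mm²).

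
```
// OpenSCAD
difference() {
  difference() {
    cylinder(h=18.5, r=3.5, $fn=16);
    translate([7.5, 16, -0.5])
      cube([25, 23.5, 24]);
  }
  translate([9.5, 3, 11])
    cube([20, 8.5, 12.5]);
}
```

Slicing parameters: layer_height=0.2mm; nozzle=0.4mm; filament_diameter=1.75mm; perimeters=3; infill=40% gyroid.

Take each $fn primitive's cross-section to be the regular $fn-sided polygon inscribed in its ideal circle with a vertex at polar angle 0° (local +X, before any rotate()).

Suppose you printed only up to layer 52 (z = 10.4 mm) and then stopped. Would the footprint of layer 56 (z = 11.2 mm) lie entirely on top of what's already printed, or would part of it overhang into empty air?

Compare the two slices. At z = 10.4: the cylinder: section is a regular 16-gon, circumradius r=3.5 (area = (16/2)·3.500²·sin(360°/16) = 37.50 mm²); the cube at (7.5, 16) is present — its section is the full 25×23.5 rectangle (area 587.50 mm²); After the difference (first − rest): starting from the r=3.5 cylinder (37.50 mm²), the 25×23.5 cube at (7.5, 16) misses the remaining region (no effect) — area = 37.50 mm²; the cube at (9.5, 3) does not reach this height (z outside [11, 23.5]); Taking the first minus the rest: none of the subtracted shapes is present at this height, so that combined region is unchanged — area = 37.50 mm². At z = 11.2: the r=3.5 cylinder contributes a regular 16-gon of circumradius 3.5 (area = (16/2)·3.500²·sin(360°/16) = 37.50 mm²); the cube at (7.5, 16) (footprint 25×23.5) is included at this height (area 587.50 mm²); Subtracting the remaining from the first: starting from the r=3.5 cylinder (37.50 mm²), the 25×23.5 cube at (7.5, 16) misses the remaining region (no effect) — area = 37.50 mm²; the 20×8.5 cube at (9.5, 3) contributes its full rectangle (area 170.00 mm²); After the difference (first − rest): starting from the result so far (37.50 mm²), the 20×8.5 cube at (9.5, 3) misses the remaining region (no effect) — area = 37.50 mm². Checking containment: the cross-section at z = 11.2 is a subset of the cross-section at z = 10.4.

entirely on top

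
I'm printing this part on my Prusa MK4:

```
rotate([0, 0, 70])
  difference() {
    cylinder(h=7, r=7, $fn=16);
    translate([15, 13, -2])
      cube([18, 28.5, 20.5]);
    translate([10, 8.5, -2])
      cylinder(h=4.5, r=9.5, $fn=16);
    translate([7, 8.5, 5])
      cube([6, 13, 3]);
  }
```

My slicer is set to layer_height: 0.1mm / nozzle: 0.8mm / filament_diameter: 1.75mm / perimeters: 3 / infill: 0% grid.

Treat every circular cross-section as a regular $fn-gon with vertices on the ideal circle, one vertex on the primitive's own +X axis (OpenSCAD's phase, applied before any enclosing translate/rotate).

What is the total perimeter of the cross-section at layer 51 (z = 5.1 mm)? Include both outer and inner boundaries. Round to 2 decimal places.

43.70 mm

At z = 5.1 mm: the r=7 cylinder contributes a regular 16-gon of circumradius 7 (perimeter = 2·16·7.000·sin(180°/16) = 43.70 mm); the 18×28.5 cube at (15, 13) contributes its full rectangle (perimeter 93.00 mm); the cylinder at (10, 8.5) is absent (z outside [-2, 2.5]); the 6×13 cube at (7, 8.5) contributes its full rectangle (perimeter 38.00 mm); After the difference (first − rest): starting from the r=7 cylinder, the 18×28.5 cube at (15, 13) misses the remaining region (no effect); the 6×13 cube at (7, 8.5) misses the remaining region (no effect) — boundary = 43.70 mm; (rotated 70° about Z; rotation is an isometry so areas/perimeters/island counts are preserved). Overall, the cross-section is a single solid region. Total boundary length (outer) = 43.70 mm.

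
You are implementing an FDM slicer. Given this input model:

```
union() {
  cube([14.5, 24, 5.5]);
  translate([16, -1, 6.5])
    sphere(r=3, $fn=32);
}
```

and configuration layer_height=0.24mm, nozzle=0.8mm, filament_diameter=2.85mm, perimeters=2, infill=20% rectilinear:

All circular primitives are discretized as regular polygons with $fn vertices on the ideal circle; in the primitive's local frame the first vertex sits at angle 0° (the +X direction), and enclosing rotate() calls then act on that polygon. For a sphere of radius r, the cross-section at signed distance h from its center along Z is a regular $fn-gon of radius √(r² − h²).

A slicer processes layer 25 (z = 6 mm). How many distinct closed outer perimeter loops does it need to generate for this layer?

At z = 6 mm: the cube is absent (z outside [0, 5.5]); the r=3 sphere at (16, -1) contributes a regular 32-gon of circumradius √(3²−0.5²) = 2.958; Combining (union): only the r=3 sphere at (16, -1) is present, so the union is just that shape — 1 connected region. The result has 1 disconnected region.

1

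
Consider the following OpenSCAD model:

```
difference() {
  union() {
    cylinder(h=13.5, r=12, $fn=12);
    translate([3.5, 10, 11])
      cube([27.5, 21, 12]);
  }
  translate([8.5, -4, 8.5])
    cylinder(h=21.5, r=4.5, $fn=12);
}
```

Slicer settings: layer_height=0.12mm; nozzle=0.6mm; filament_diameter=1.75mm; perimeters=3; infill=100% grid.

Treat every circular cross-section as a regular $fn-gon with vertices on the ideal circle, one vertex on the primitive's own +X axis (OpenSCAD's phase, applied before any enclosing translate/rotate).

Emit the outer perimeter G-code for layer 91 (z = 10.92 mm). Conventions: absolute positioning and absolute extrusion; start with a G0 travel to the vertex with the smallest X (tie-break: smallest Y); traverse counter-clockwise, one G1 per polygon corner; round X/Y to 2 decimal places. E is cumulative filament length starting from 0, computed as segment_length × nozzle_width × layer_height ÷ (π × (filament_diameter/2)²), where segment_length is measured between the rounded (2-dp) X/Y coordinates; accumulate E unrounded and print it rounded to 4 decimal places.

G0 X-12.00 Y0.00 Z10.92
G1 X-10.39 Y-6.00 E0.1860
G1 X-6.00 Y-10.39 E0.3718
G1 X0.00 Y-12.00 E0.5578
G1 X6.00 Y-10.39 E0.7437
G1 X8.02 Y-8.37 E0.8292
G1 X6.25 Y-7.90 E0.8841
G1 X4.60 Y-6.25 E0.9539
G1 X4.00 Y-4.00 E1.0236
G1 X4.60 Y-1.75 E1.0933
G1 X6.25 Y-0.10 E1.1632
G1 X8.50 Y0.50 E1.2329
G1 X10.75 Y-0.10 E1.3026
G1 X11.71 Y-1.07 E1.3434
G1 X12.00 Y0.00 E1.3766
G1 X10.39 Y6.00 E1.5626
G1 X6.00 Y10.39 E1.7484
G1 X0.00 Y12.00 E1.9344
G1 X-6.00 Y10.39 E2.1203
G1 X-10.39 Y6.00 E2.3062
G1 X-12.00 Y0.00 E2.4921

At z = 10.92 mm: the cylinder: section is a regular 12-gon, circumradius r=12; the cube at (3.5, 10) is absent (z outside [11, 23]); Taking the union: only the r=12 cylinder is present, so the union is just that shape — 1 connected region; the r=4.5 cylinder at (8.5, -4) gives a regular 12-gon of circumradius 4.5 (constant along its height); After the difference (first − rest): starting from the result so far, the r=4.5 cylinder at (8.5, -4) partially overlaps it — only the 47.93 mm² overlap (of its 60.75 mm²) is removed, clipping the outline — 1 connected region. The outline is a single polygon with 20 vertices. Extrusion per mm of travel: 0.6 × 0.12 / (π × 0.875²) = 0.029934. Accumulating E over each segment gives final E = 2.4921.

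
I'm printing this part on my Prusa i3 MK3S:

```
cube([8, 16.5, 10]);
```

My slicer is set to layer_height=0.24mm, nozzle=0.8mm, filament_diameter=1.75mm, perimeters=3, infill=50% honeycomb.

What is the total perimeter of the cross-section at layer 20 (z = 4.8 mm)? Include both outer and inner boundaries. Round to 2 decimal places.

At z = 4.8 mm: the 8×16.5 cube contributes its full rectangle (perimeter 49.00 mm). Overall, the cross-section is a single solid region. Total boundary length (outer) = 49.00 mm.

49.00 mm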